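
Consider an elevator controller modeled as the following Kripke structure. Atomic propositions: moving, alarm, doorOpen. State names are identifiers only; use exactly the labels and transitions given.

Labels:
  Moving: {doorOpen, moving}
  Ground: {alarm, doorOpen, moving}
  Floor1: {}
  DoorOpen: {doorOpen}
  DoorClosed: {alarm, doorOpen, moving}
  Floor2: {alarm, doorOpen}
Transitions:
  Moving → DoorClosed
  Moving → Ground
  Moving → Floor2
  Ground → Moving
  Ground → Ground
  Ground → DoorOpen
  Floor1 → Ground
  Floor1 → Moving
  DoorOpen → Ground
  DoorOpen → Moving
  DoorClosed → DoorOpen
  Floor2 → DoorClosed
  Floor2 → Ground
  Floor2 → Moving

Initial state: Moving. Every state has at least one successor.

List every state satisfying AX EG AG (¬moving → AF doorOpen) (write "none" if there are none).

{Moving, Ground, Floor1, DoorOpen, DoorClosed, Floor2}

States satisfying EG AG (¬moving → AF doorOpen): {Moving, Ground, Floor1, DoorOpen, DoorClosed, Floor2}.
States satisfying AX EG AG (¬moving → AF doorOpen): {Moving, Ground, Floor1, DoorOpen, DoorClosed, Floor2}.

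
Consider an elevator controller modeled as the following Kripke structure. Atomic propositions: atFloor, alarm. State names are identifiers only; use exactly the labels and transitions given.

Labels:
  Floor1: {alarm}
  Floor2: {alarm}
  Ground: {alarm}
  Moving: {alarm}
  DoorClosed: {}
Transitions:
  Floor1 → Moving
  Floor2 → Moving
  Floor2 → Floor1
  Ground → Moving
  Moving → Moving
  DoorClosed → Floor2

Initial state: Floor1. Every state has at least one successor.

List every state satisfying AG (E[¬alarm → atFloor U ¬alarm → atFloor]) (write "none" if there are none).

{Floor1, Floor2, Ground, Moving}

States satisfying E[¬alarm → atFloor U ¬alarm → atFloor]: {Floor1, Floor2, Ground, Moving}.
States satisfying AG (E[¬alarm → atFloor U ¬alarm → atFloor]): {Floor1, Floor2, Ground, Moving}.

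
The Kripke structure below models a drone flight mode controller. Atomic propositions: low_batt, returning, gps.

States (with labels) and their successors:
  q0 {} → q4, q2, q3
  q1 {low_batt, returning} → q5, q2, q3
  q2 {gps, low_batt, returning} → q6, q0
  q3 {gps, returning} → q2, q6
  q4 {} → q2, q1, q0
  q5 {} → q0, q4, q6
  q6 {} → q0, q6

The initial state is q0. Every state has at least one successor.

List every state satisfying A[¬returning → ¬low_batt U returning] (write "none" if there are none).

{q1, q2, q3}

States satisfying ¬returning → ¬low_batt: {q0, q1, q2, q3, q4, q5, q6}.
States satisfying returning: {q1, q2, q3}.
States satisfying A[¬returning → ¬low_batt U returning]: {q1, q2, q3}.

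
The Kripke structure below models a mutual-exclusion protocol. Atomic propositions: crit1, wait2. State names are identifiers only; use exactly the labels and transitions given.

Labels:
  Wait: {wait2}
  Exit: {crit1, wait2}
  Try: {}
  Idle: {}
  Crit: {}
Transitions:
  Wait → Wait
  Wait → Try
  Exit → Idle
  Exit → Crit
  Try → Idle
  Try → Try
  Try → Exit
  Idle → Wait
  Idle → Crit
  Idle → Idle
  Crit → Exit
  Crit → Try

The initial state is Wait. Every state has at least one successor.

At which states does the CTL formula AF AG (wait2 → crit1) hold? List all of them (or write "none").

States satisfying AG (wait2 → crit1): ∅.
States satisfying AF AG (wait2 → crit1): ∅.

none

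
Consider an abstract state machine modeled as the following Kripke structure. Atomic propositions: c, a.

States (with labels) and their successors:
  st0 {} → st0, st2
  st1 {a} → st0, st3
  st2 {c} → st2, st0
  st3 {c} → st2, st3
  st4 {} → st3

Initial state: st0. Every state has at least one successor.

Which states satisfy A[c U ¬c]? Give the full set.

{st0, st1, st4}

States satisfying c: {st2, st3}.
States satisfying ¬c: {st0, st1, st4}.
States satisfying A[c U ¬c]: {st0, st1, st4}.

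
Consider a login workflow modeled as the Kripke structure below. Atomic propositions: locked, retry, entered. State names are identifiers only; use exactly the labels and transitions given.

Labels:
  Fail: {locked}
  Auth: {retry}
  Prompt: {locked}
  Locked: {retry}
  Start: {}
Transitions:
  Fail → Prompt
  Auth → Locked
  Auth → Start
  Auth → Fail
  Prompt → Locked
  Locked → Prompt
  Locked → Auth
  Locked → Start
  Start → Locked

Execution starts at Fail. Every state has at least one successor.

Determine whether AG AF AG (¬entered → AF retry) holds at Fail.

States satisfying AF AG (¬entered → AF retry): {Fail, Auth, Prompt, Locked, Start}.
States satisfying AG AF AG (¬entered → AF retry): {Fail, Auth, Prompt, Locked, Start}.
Every state reachable from Fail satisfies AF AG (¬entered → AF retry).
Fail ∈ Sat(AG AF AG (¬entered → AF retry)).

Yes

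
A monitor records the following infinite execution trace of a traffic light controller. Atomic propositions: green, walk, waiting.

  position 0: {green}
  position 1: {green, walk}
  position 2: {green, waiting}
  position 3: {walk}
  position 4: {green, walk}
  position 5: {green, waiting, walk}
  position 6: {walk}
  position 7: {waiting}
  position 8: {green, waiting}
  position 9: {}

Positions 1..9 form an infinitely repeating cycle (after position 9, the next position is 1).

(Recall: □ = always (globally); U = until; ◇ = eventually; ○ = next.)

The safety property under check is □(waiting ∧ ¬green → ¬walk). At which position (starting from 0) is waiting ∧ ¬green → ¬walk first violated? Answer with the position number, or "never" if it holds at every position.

never

waiting ∧ ¬green → ¬walk holds at every position 0..9, and those are all the positions the trace ever visits, so the invariant □(waiting ∧ ¬green → ¬walk) is never violated.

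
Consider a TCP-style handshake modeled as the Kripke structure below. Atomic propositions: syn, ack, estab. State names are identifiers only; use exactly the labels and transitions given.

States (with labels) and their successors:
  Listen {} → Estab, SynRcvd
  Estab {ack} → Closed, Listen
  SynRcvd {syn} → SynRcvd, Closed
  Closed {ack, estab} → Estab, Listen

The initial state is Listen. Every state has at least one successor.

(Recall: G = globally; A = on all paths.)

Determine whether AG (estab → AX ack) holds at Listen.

States satisfying estab → AX ack: {Listen, Estab, SynRcvd}.
States satisfying AG (estab → AX ack): ∅.
Closed is reachable from Listen and violates estab → AX ack, so AG fails at Listen.
Listen ∉ Sat(AG (estab → AX ack)).

Violated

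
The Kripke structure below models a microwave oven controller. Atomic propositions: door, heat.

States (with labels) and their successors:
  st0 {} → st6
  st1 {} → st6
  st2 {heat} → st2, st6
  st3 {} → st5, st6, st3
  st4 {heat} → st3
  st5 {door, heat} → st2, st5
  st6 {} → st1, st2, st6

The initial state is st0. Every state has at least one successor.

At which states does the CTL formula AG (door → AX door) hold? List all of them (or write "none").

{st0, st1, st2, st6}

States satisfying door → AX door: {st0, st1, st2, st3, st4, st6}.
States satisfying AG (door → AX door): {st0, st1, st2, st6}.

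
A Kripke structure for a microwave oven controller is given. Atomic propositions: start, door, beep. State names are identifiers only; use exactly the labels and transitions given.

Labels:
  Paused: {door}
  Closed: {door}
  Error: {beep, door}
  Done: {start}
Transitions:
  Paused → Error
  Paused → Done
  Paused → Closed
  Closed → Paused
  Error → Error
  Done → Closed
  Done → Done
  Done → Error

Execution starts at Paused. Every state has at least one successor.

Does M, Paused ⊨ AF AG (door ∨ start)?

Satisfied

States satisfying AG (door ∨ start): {Paused, Closed, Error, Done}.
States satisfying AF AG (door ∨ start): {Paused, Closed, Error, Done}.
Paused ∈ Sat(AF AG (door ∨ start)).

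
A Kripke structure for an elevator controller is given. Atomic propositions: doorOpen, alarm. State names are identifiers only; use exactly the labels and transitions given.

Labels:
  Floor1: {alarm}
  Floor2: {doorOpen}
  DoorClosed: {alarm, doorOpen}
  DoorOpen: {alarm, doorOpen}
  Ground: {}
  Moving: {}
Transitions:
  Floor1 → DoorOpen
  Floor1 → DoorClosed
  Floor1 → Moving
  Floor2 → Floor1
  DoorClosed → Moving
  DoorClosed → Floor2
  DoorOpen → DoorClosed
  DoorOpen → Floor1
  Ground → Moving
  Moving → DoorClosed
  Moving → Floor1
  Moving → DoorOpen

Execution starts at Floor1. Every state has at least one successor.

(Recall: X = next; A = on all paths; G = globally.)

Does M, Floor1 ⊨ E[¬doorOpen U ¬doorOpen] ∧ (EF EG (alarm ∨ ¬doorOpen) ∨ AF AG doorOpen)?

States satisfying ¬doorOpen: {Floor1, Ground, Moving}.
States satisfying E[¬doorOpen U ¬doorOpen]: {Floor1, Ground, Moving}.
States satisfying EG (alarm ∨ ¬doorOpen): {Floor1, DoorClosed, DoorOpen, Ground, Moving}.
States satisfying EF EG (alarm ∨ ¬doorOpen): {Floor1, Floor2, DoorClosed, DoorOpen, Ground, Moving}.
States satisfying AG doorOpen: ∅.
States satisfying AF AG doorOpen: ∅.
States satisfying EF EG (alarm ∨ ¬doorOpen) ∨ AF AG doorOpen: {Floor1, Floor2, DoorClosed, DoorOpen, Ground, Moving}.
States satisfying E[¬doorOpen U ¬doorOpen] ∧ (EF EG (alarm ∨ ¬doorOpen) ∨ AF AG doorOpen): {Floor1, Ground, Moving}.
Floor1 ∈ Sat(E[¬doorOpen U ¬doorOpen] ∧ (EF EG (alarm ∨ ¬doorOpen) ∨ AF AG doorOpen)).

Yes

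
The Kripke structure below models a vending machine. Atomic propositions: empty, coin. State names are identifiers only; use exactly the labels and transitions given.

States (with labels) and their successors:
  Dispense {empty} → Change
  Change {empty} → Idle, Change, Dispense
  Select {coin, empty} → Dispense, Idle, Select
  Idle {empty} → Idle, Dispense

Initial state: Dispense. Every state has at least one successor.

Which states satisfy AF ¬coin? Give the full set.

States satisfying ¬coin: {Dispense, Change, Idle}.
States satisfying AF ¬coin: {Dispense, Change, Idle}.

{Dispense, Change, Idle}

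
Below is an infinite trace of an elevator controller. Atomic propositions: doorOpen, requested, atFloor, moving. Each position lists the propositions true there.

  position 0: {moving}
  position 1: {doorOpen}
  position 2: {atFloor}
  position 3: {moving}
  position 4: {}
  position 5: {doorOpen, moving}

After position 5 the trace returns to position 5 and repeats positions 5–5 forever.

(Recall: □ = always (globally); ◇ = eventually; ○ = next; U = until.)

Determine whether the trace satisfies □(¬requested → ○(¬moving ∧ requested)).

Violated

¬requested → ○(¬moving ∧ requested) must hold at every position from 0 onward. It fails at position 0, so □(¬requested → ○(¬moving ∧ requested)) is false.
Positions where ¬requested holds: 0, 1, 2, 3, 4, 5.
Check ○(¬moving ∧ requested) at each: 0→fails, 1→fails, 2→fails, 3→fails, 4→fails, 5→fails.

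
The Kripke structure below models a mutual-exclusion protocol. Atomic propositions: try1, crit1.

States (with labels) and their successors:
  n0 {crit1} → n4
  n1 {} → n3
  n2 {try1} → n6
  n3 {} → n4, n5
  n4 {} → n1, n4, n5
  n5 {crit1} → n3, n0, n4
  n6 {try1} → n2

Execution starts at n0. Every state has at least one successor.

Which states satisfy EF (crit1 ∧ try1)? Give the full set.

States satisfying crit1 ∧ try1: ∅.
States satisfying EF (crit1 ∧ try1): ∅.

none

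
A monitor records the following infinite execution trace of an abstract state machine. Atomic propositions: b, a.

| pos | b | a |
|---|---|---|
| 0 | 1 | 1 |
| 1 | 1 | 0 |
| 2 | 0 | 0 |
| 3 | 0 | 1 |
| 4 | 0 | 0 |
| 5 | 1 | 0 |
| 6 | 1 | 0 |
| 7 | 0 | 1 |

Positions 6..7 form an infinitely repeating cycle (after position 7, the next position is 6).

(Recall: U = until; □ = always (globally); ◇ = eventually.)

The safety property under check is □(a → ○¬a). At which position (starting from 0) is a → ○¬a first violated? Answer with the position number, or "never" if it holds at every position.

a → ○¬a holds at every position 0..7, and those are all the positions the trace ever visits, so the invariant □(a → ○¬a) is never violated.

never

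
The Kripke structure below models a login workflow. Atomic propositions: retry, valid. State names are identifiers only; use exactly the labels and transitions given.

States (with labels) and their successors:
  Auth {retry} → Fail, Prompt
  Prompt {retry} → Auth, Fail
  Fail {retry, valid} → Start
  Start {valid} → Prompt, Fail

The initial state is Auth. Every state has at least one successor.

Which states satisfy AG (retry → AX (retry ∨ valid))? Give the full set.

States satisfying retry → AX (retry ∨ valid): {Auth, Prompt, Fail, Start}.
States satisfying AG (retry → AX (retry ∨ valid)): {Auth, Prompt, Fail, Start}.

{Auth, Prompt, Fail, Start}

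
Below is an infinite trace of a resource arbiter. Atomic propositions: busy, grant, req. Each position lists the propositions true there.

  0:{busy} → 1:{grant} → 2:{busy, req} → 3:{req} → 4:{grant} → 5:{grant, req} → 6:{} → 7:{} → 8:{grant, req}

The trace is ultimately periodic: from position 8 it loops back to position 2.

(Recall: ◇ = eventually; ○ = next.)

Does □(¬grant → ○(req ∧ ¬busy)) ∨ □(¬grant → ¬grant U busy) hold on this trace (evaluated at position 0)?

Does not hold

¬grant → ○(req ∧ ¬busy) must hold at every position from 0 onward. It fails at position 0, so □(¬grant → ○(req ∧ ¬busy)) is false.
Positions where ¬grant holds: 0, 2, 3, 6, 7.
Check ○(req ∧ ¬busy) at each: 0→fails, 2→ok, 3→fails, 6→fails, 7→ok.
¬grant → ¬grant U busy must hold at every position from 0 onward. It fails at position 3, so □(¬grant → ¬grant U busy) is false.
Positions where ¬grant holds: 0, 2, 3, 6, 7.
Check ¬grant U busy at each: 0→ok, 2→ok, 3→fails, 6→fails, 7→fails.
At position 0: □(¬grant → ○(req ∧ ¬busy)) is false; □(¬grant → ¬grant U busy) is false; so □(¬grant → ○(req ∧ ¬busy)) ∨ □(¬grant → ¬grant U busy) is false.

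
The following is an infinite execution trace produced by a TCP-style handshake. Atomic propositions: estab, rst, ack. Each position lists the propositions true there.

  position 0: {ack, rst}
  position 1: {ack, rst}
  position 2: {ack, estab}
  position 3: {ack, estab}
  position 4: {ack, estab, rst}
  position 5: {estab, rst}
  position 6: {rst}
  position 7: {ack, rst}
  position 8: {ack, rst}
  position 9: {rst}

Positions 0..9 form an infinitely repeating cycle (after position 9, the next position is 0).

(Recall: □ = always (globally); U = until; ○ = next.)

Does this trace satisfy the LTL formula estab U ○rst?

Holds

Walking from position 0: ○rst first holds at position 0, and estab holds at every earlier position along the way, so estab U ○rst holds.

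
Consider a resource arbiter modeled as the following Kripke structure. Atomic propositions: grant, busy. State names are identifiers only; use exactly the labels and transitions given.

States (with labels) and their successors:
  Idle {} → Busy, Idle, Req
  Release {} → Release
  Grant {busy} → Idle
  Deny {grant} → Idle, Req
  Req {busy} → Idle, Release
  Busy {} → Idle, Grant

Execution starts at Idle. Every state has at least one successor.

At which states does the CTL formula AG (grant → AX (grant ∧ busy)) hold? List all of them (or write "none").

{Idle, Release, Grant, Req, Busy}

States satisfying grant → AX (grant ∧ busy): {Idle, Release, Grant, Req, Busy}.
States satisfying AG (grant → AX (grant ∧ busy)): {Idle, Release, Grant, Req, Busy}.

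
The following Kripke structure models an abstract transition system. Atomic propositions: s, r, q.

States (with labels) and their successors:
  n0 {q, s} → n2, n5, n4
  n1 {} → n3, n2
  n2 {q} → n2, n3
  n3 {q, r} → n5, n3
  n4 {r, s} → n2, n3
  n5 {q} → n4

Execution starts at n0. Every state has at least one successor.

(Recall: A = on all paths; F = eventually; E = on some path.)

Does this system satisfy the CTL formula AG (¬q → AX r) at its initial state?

Violated

States satisfying ¬q → AX r: {n0, n2, n3, n5}.
States satisfying AG (¬q → AX r): ∅.
n4 is reachable from n0 and violates ¬q → AX r, so AG fails at n0.
n0 ∉ Sat(AG (¬q → AX r)).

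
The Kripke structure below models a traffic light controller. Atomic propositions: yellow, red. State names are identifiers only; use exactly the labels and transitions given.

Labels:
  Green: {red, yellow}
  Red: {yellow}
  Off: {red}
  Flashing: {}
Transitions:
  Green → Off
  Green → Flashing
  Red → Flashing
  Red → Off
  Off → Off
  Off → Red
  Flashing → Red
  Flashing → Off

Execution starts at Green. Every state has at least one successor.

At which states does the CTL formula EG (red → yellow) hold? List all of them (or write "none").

{Green, Red, Flashing}

States satisfying red → yellow: {Green, Red, Flashing}.
States satisfying EG (red → yellow): {Green, Red, Flashing}.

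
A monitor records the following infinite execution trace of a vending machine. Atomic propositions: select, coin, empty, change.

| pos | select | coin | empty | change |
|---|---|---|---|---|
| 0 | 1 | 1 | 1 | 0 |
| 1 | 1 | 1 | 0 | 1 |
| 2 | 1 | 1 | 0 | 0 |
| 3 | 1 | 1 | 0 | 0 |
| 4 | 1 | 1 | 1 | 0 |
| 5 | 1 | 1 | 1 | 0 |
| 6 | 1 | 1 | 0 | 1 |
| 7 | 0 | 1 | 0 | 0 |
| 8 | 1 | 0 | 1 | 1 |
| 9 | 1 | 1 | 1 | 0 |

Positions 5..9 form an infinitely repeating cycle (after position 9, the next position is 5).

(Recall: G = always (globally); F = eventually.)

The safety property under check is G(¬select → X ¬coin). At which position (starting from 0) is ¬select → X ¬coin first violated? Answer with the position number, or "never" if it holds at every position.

never

¬select → X ¬coin holds at every position 0..9, and those are all the positions the trace ever visits, so the invariant G(¬select → X ¬coin) is never violated.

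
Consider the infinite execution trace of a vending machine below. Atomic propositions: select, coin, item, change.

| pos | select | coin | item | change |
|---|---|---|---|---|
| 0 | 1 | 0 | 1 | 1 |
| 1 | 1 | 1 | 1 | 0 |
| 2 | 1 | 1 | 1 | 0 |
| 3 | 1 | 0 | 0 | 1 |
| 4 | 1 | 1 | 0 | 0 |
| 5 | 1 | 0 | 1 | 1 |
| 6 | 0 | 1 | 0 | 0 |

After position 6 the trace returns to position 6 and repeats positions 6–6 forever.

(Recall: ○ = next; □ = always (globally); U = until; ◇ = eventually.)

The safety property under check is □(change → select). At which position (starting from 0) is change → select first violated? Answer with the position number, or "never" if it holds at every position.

never

change → select holds at every position 0..6, and those are all the positions the trace ever visits, so the invariant □(change → select) is never violated.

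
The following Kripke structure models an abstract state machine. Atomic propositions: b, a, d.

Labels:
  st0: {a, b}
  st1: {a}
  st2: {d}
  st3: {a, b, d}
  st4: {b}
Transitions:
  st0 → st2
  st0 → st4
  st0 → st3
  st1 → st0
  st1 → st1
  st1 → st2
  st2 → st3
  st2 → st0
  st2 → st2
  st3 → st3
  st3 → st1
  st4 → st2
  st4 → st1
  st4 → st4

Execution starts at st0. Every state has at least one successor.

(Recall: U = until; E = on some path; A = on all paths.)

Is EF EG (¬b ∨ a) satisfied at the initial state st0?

Satisfied

States satisfying EG (¬b ∨ a): {st0, st1, st2, st3}.
States satisfying EF EG (¬b ∨ a): {st0, st1, st2, st3, st4}.
Some path from st0 reaches a state where EG (¬b ∨ a) holds.
st0 ∈ Sat(EF EG (¬b ∨ a)).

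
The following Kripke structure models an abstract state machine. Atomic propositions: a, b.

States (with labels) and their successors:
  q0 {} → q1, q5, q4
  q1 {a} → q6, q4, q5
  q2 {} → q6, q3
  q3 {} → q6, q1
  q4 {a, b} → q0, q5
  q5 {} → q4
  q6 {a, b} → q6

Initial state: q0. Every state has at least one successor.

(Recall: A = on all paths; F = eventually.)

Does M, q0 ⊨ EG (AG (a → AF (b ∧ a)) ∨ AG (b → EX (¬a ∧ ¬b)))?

States satisfying AG (a → AF (b ∧ a)) ∨ AG (b → EX (¬a ∧ ¬b)): {q0, q1, q2, q3, q4, q5, q6}.
States satisfying EG (AG (a → AF (b ∧ a)) ∨ AG (b → EX (¬a ∧ ¬b))): {q0, q1, q2, q3, q4, q5, q6}.
q0 ∈ Sat(EG (AG (a → AF (b ∧ a)) ∨ AG (b → EX (¬a ∧ ¬b)))).

Holds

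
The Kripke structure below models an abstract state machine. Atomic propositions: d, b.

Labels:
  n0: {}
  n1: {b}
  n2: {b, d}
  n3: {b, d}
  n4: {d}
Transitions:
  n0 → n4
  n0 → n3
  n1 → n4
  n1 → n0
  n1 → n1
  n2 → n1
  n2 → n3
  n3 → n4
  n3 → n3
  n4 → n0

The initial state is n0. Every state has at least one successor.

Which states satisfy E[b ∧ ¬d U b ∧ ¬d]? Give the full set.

States satisfying b ∧ ¬d: {n1}.
States satisfying E[b ∧ ¬d U b ∧ ¬d]: {n1}.

{n1}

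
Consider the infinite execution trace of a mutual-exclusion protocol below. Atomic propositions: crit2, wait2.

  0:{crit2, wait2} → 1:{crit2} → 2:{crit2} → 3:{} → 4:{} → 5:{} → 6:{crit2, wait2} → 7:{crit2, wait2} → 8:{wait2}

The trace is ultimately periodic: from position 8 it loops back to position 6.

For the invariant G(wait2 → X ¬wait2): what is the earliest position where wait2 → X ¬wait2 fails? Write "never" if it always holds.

Check wait2 → X ¬wait2 at each position in order: 0 ✓, 1 ✓, 2 ✓, 3 ✓, 4 ✓, 5 ✓.
At position 6 the labels are {crit2, wait2} and the next position 7 has {crit2, wait2}, so wait2 → X ¬wait2 is false there. This is the first violation.

6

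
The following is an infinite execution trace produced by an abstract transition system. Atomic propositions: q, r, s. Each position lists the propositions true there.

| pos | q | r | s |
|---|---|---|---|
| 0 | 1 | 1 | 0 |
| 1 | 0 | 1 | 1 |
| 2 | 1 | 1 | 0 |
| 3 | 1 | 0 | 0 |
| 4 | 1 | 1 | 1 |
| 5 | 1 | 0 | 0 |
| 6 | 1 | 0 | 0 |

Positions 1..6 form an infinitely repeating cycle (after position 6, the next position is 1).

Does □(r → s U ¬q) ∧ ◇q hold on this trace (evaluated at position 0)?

Violated

r → s U ¬q must hold at every position from 0 onward. It fails at position 0, so □(r → s U ¬q) is false.
Positions where r holds: 0, 1, 2, 4.
Check s U ¬q at each: 0→fails, 1→ok, 2→fails, 4→fails.
q holds at position 0, which is reachable from 0, so ◇q holds.
At position 0: □(r → s U ¬q) is false; ◇q is true; so □(r → s U ¬q) ∧ ◇q is false.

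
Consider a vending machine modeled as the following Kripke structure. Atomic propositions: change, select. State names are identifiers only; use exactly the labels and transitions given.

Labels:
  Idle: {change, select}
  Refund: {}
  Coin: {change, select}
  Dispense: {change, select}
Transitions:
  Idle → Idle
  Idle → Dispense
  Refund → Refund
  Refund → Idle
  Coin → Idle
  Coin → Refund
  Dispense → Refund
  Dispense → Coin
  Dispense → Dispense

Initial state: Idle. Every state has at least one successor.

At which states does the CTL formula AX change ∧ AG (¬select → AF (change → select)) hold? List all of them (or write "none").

{Idle}

States satisfying change: {Idle, Coin, Dispense}.
States satisfying AX change: {Idle}.
States satisfying ¬select → AF (change → select): {Idle, Refund, Coin, Dispense}.
States satisfying AG (¬select → AF (change → select)): {Idle, Refund, Coin, Dispense}.
States satisfying AX change ∧ AG (¬select → AF (change → select)): {Idle}.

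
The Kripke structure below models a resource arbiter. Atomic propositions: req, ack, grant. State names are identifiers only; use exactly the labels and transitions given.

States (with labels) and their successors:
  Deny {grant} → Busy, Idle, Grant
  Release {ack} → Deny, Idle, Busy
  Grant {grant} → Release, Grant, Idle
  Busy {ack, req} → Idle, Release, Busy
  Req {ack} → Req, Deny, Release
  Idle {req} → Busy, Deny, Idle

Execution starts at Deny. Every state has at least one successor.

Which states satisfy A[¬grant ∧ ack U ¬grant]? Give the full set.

{Release, Busy, Req, Idle}

States satisfying ¬grant ∧ ack: {Release, Busy, Req}.
States satisfying ¬grant: {Release, Busy, Req, Idle}.
States satisfying A[¬grant ∧ ack U ¬grant]: {Release, Busy, Req, Idle}.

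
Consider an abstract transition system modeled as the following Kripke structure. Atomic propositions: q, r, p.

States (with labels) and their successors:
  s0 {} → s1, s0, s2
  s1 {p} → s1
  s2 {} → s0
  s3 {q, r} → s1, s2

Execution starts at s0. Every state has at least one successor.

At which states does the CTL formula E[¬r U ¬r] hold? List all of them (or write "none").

States satisfying ¬r: {s0, s1, s2}.
States satisfying E[¬r U ¬r]: {s0, s1, s2}.

{s0, s1, s2}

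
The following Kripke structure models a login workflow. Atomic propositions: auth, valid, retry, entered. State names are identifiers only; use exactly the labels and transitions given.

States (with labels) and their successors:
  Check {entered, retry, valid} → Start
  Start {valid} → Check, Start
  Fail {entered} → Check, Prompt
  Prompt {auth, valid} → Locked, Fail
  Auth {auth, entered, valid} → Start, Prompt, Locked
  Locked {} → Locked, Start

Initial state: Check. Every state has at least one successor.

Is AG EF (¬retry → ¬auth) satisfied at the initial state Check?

Holds

States satisfying EF (¬retry → ¬auth): {Check, Start, Fail, Prompt, Auth, Locked}.
States satisfying AG EF (¬retry → ¬auth): {Check, Start, Fail, Prompt, Auth, Locked}.
Every state reachable from Check satisfies EF (¬retry → ¬auth).
Check ∈ Sat(AG EF (¬retry → ¬auth)).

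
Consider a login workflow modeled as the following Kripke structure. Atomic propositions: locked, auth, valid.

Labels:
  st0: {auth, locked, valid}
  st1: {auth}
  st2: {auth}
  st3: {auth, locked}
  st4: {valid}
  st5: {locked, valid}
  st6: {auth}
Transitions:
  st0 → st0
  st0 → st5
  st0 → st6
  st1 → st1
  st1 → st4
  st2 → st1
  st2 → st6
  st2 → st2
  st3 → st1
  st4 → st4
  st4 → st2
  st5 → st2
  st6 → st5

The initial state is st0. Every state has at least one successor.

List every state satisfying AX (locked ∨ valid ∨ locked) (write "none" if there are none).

States satisfying locked ∨ valid ∨ locked: {st0, st3, st4, st5}.
States satisfying AX (locked ∨ valid ∨ locked): {st6}.

{st6}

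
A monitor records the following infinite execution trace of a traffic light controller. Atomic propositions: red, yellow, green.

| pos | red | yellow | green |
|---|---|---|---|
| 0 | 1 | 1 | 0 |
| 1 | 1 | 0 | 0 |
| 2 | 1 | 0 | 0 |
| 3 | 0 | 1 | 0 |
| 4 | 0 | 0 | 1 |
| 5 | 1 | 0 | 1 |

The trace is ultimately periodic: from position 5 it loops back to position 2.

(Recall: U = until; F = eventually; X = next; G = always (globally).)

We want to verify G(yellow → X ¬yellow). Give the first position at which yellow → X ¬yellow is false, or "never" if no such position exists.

never

yellow → X ¬yellow holds at every position 0..5, and those are all the positions the trace ever visits, so the invariant G(yellow → X ¬yellow) is never violated.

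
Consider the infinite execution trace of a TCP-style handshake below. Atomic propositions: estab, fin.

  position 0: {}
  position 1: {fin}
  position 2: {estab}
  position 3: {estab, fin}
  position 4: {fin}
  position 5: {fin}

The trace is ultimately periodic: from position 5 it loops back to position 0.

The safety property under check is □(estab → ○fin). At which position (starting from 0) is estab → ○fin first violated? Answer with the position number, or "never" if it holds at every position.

never

estab → ○fin holds at every position 0..5, and those are all the positions the trace ever visits, so the invariant □(estab → ○fin) is never violated.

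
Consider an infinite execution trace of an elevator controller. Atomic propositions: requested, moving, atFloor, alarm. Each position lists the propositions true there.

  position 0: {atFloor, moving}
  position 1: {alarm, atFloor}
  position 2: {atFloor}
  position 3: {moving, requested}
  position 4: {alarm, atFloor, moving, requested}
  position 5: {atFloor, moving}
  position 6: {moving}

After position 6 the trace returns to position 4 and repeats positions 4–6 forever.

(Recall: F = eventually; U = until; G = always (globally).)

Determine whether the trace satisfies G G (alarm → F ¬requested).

G (alarm → F ¬requested) holds at every position 0..6, and those are all positions ever visited, so G G (alarm → F ¬requested) holds.

Satisfied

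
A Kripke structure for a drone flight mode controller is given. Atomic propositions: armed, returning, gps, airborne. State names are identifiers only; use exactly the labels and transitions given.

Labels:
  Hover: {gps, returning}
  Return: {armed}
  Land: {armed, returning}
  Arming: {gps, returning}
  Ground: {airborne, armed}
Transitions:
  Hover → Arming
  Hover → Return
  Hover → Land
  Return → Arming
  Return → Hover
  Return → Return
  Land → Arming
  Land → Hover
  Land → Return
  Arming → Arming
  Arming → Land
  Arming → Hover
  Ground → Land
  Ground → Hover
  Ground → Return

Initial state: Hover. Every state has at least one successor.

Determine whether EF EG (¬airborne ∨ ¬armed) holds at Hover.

Holds

States satisfying EG (¬airborne ∨ ¬armed): {Hover, Return, Land, Arming}.
States satisfying EF EG (¬airborne ∨ ¬armed): {Hover, Return, Land, Arming, Ground}.
Some path from Hover reaches a state where EG (¬airborne ∨ ¬armed) holds.
Hover ∈ Sat(EF EG (¬airborne ∨ ¬armed)).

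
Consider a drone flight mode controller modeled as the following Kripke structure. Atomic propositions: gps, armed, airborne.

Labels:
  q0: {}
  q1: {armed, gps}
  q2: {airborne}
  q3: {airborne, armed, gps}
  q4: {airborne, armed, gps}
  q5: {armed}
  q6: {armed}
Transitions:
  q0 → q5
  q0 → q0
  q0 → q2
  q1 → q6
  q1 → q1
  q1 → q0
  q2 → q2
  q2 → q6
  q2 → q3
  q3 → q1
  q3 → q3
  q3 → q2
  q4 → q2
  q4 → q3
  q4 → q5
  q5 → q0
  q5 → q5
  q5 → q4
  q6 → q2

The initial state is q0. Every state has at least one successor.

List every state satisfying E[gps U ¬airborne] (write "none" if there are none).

States satisfying gps: {q1, q3, q4}.
States satisfying ¬airborne: {q0, q1, q5, q6}.
States satisfying E[gps U ¬airborne]: {q0, q1, q3, q4, q5, q6}.

{q0, q1, q3, q4, q5, q6}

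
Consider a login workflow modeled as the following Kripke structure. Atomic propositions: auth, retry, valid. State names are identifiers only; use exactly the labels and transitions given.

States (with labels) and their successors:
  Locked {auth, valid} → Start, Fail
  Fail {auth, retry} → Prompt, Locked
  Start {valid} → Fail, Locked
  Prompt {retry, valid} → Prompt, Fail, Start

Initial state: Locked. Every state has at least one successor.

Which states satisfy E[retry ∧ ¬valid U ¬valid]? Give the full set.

States satisfying retry ∧ ¬valid: {Fail}.
States satisfying ¬valid: {Fail}.
States satisfying E[retry ∧ ¬valid U ¬valid]: {Fail}.

{Fail}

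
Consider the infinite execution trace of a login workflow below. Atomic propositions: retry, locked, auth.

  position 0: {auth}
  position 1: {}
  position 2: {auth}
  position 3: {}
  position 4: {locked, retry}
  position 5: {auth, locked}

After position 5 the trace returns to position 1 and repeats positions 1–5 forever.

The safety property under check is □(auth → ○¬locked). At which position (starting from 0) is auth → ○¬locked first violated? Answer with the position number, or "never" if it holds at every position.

auth → ○¬locked holds at every position 0..5, and those are all the positions the trace ever visits, so the invariant □(auth → ○¬locked) is never violated.

never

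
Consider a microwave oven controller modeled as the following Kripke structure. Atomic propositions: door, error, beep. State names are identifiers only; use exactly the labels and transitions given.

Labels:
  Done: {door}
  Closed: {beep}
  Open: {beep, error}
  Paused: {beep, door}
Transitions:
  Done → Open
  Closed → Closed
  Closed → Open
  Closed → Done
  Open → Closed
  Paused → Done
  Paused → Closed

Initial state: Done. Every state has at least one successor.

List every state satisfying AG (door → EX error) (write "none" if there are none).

States satisfying door → EX error: {Done, Closed, Open}.
States satisfying AG (door → EX error): {Done, Closed, Open}.

{Done, Closed, Open}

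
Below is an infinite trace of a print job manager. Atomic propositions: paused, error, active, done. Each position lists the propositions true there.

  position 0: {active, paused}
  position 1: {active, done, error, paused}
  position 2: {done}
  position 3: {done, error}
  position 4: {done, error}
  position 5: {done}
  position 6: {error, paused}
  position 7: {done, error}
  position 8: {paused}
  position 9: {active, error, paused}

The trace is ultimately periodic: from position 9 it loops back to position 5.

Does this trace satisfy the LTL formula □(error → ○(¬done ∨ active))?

error → ○(¬done ∨ active) must hold at every position from 0 onward. It fails at position 1, so □(error → ○(¬done ∨ active)) is false.
Positions where error holds: 1, 3, 4, 6, 7, 9.
Check ○(¬done ∨ active) at each: 1→fails, 3→fails, 4→fails, 6→fails, 7→ok, 9→fails.

No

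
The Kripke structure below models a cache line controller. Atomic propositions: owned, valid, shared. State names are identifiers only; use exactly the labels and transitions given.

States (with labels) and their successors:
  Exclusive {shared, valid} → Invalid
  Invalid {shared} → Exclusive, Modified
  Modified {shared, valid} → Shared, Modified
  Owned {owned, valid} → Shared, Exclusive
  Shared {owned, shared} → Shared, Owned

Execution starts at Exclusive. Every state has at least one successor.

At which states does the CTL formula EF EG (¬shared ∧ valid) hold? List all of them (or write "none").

States satisfying EG (¬shared ∧ valid): ∅.
States satisfying EF EG (¬shared ∧ valid): ∅.

none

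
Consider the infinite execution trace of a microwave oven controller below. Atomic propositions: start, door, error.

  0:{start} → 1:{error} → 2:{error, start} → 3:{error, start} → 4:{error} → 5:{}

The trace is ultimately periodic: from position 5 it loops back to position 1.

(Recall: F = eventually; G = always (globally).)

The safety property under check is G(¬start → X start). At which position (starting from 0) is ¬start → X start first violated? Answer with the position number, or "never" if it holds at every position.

4

Check ¬start → X start at each position in order: 0 ✓, 1 ✓, 2 ✓, 3 ✓.
At position 4 the labels are {error} and the next position 5 has {}, so ¬start → X start is false there. This is the first violation.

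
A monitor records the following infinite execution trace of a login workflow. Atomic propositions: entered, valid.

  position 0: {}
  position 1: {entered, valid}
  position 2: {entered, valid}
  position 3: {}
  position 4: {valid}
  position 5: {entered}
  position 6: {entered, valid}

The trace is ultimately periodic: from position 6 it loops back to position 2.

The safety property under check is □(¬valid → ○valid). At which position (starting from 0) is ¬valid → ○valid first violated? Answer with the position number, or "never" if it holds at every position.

never

¬valid → ○valid holds at every position 0..6, and those are all the positions the trace ever visits, so the invariant □(¬valid → ○valid) is never violated.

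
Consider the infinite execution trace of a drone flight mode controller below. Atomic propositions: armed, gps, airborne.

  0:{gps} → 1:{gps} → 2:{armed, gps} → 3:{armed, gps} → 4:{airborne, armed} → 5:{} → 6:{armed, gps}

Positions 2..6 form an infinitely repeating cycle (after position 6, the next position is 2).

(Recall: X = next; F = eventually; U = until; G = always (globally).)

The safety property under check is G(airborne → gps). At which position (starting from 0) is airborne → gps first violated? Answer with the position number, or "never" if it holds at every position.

Check airborne → gps at each position in order: 0 ✓, 1 ✓, 2 ✓, 3 ✓.
At position 4 the labels are {airborne, armed}, so airborne → gps is false there. This is the first violation.

4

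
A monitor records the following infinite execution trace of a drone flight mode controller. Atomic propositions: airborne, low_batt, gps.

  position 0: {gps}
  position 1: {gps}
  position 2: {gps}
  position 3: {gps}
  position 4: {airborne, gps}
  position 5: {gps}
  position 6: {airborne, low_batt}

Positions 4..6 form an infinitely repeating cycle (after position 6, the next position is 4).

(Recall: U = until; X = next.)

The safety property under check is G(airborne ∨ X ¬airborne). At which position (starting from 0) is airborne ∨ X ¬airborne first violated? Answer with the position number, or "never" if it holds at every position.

Check airborne ∨ X ¬airborne at each position in order: 0 ✓, 1 ✓, 2 ✓.
At position 3 the labels are {gps} and the next position 4 has {airborne, gps}, so airborne ∨ X ¬airborne is false there. This is the first violation.

3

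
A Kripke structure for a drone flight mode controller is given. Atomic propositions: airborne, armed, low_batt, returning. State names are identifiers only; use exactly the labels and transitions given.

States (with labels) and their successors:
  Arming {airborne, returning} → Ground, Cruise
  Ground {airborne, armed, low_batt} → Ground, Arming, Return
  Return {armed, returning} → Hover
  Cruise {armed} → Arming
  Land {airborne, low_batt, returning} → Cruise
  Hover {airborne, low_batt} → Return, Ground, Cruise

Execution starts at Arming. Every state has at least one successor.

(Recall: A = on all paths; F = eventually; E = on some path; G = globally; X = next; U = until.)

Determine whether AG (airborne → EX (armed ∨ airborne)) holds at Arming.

States satisfying airborne → EX (armed ∨ airborne): {Arming, Ground, Return, Cruise, Land, Hover}.
States satisfying AG (airborne → EX (armed ∨ airborne)): {Arming, Ground, Return, Cruise, Land, Hover}.
Every state reachable from Arming satisfies airborne → EX (armed ∨ airborne).
Arming ∈ Sat(AG (airborne → EX (armed ∨ airborne))).

Satisfied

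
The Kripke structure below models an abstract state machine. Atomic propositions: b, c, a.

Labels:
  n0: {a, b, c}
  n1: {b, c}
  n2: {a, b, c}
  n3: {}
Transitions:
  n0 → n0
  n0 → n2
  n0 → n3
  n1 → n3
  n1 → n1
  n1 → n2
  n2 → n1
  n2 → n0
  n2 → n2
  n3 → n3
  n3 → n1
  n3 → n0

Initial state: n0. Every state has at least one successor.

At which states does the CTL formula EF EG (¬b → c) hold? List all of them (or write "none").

States satisfying EG (¬b → c): {n0, n1, n2}.
States satisfying EF EG (¬b → c): {n0, n1, n2, n3}.

{n0, n1, n2, n3}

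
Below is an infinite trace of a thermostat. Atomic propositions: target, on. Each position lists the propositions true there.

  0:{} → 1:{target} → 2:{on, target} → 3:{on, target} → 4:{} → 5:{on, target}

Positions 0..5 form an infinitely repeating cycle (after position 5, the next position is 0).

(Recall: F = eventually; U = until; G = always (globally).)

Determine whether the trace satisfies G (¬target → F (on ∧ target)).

¬target → F (on ∧ target) holds at every position 0..5, and those are all positions ever visited, so G (¬target → F (on ∧ target)) holds.
Positions where ¬target holds: 0, 4.
Check F (on ∧ target) at each: 0→ok, 4→ok.

Yes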